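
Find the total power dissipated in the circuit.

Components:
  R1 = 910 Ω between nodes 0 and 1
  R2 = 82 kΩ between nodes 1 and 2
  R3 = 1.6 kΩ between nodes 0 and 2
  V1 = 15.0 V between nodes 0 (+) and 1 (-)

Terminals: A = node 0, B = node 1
Nodal analysis, taking node 1 as the 0 V reference.
Source V1 fixes V_0 = 15 V.
KCL at each unknown node (sum of currents leaving = 0; resistances in Ω):
  Node 2: (V_2 - 0)/82000 + (V_2 - 15)/1600 = 0
Collecting terms: 0.0006372 × V_2 = 0.009375  =>  V_2 = 14.71 V
Power in each resistor, P = (ΔV)²/R:
  P_R1 = (15 - 0)²/910 = 0.2473 W
  P_R2 = (0 - 14.71)²/82000 = 0.00264 W
  P_R3 = (15 - 14.71)²/1600 = 0.00005151 W
P_total = P_R1 + P_R2 + P_R3 = 0.2499 W

Final answer: 0.2499 W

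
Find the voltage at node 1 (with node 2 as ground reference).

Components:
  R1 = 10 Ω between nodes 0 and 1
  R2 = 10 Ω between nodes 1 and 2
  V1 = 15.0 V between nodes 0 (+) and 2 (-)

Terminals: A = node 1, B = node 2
Nodal analysis, taking node 2 as the 0 V reference.
Source V1 fixes V_0 = 15 V.
KCL at each unknown node (sum of currents leaving = 0; resistances in Ω):
  Node 1: (V_1 - 15)/10 + (V_1 - 0)/10 = 0
Collecting terms: 0.2 × V_1 = 1.5  =>  V_1 = 7.5 V
The requested potential is V_1 = 7.5 V.

Final answer: V_1 = 7.5 V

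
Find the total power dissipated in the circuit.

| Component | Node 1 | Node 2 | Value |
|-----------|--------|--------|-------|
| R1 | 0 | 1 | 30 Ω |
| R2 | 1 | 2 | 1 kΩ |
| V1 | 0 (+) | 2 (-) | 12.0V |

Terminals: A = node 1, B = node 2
Nodal analysis, taking node 2 as the 0 V reference.
Source V1 fixes V_0 = 12 V.
KCL at each unknown node (sum of currents leaving = 0; resistances in Ω):
  Node 1: (V_1 - 12)/30 + (V_1 - 0)/1000 = 0
Collecting terms: 0.03433 × V_1 = 0.4  =>  V_1 = 11.65 V
Power in each resistor, P = (ΔV)²/R:
  P_R1 = (12 - 11.65)²/30 = 0.004072 W
  P_R2 = (11.65 - 0)²/1000 = 0.1357 W
P_total = P_R1 + P_R2 = 0.1398 W

Final answer: 0.1398 W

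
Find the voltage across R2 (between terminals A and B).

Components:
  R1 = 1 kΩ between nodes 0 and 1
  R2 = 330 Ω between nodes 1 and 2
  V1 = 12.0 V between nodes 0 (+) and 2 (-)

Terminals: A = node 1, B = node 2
R1 and R2 are in series across V1 (node 0 → node 1 → node 2), and the output A–B is taken across R2, so this is a voltage divider.
Series current: I = V1/(R1 + R2) = 12/(1000 + 330) = 12/1330 = 0.009023 A
V_R2 = I × R2 = V1 × R2/(R1 + R2) = 12 × 330/1330 = 2.977 V

Final answer: 2.977 V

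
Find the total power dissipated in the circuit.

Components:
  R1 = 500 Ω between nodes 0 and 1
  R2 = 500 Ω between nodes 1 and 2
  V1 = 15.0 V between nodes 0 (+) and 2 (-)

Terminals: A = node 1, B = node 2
Nodal analysis, taking node 2 as the 0 V reference.
Source V1 fixes V_0 = 15 V.
KCL at each unknown node (sum of currents leaving = 0; resistances in Ω):
  Node 1: (V_1 - 15)/500 + (V_1 - 0)/500 = 0
Collecting terms: 0.004 × V_1 = 0.03  =>  V_1 = 7.5 V
Power in each resistor, P = (ΔV)²/R:
  P_R1 = (15 - 7.5)²/500 = 0.1125 W
  P_R2 = (7.5 - 0)²/500 = 0.1125 W
P_total = P_R1 + P_R2 = 0.225 W

Final answer: 0.225 W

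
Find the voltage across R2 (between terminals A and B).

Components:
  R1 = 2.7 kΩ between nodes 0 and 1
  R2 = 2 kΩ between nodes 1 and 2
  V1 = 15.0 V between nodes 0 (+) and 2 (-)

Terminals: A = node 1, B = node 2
R1 and R2 are in series across V1 (node 0 → node 1 → node 2), and the output A–B is taken across R2, so this is a voltage divider.
Series current: I = V1/(R1 + R2) = 15/(2700 + 2000) = 15/4700 = 0.003191 A
V_R2 = I × R2 = V1 × R2/(R1 + R2) = 15 × 2000/4700 = 6.383 V

Final answer: 6.383 V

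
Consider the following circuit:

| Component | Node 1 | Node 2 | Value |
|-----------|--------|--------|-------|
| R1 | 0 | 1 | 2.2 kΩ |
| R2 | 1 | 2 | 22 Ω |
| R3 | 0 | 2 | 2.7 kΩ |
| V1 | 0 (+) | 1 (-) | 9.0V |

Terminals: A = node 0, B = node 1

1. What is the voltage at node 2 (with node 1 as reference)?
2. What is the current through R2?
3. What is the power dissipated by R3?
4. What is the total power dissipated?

Nodal analysis, taking node 1 as the 0 V reference.
Source V1 fixes V_0 = 9 V.
KCL at each unknown node (sum of currents leaving = 0; resistances in Ω):
  Node 2: (V_2 - 0)/22 + (V_2 - 9)/2700 = 0
Collecting terms: 0.04582 × V_2 = 0.003333  =>  V_2 = 0.07274 V
Part 1:
  Read off the nodal solution: V_2 = 0.07274 V
Part 2:
  I_R2 = (V_1 - V_2)/R2 = (0 - 0.07274)/22 = -0.003306 A
  Magnitude: I_R2 = 0.003306 A
Part 3:
  I_R3 = (V_0 - V_2)/R3 = (9 - 0.07274)/2700 = 0.003306 A
  P_R3 = I_R3² × R3 = (0.003306)² × 2700 = 0.02952 W
Part 4:
  Power in each resistor, P = (ΔV)²/R:
    P_R1 = (9 - 0)²/2200 = 0.03682 W
    P_R2 = (0 - 0.07274)²/22 = 0.0002405 W
    P_R3 = (9 - 0.07274)²/2700 = 0.02952 W
  P_total = P_R1 + P_R2 + P_R3 = 0.06658 W

Final answers:
1. V_2 = 0.07274 V
2. I_R2 = 0.003306 A
3. P_R3 = 0.02952 W
4. P_total = 0.06658 W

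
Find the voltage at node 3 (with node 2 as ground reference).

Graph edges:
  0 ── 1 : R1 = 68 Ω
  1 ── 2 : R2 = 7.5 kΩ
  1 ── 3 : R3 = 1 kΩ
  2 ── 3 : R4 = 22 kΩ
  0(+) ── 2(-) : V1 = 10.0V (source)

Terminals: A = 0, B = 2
Nodal analysis, taking node 2 as the 0 V reference.
Source V1 fixes V_0 = 10 V.
KCL at each unknown node (sum of currents leaving = 0; resistances in Ω):
  Node 1: (V_1 - 10)/68 + (V_1 - 0)/7500 + (V_1 - V_3)/1000 = 0
  Node 3: (V_3 - V_1)/1000 + (V_3 - 0)/22000 = 0
Collecting terms (coefficients in siemens):
  0.01584·V_1 - 0.001·V_3 = 0.1471
  0.001045·V_3 - 0.001·V_1 = 0
Determinant D = (0.01584)(0.001045) - (-0.001)(-0.001) = 0.00001556
V_1 = [(0.1471)(0.001045) - (-0.001)(0)]/D = 9.881 V
V_3 = [(0.01584)(0) - (0.1471)(-0.001)]/D = 9.452 V
The requested potential is V_3 = 9.452 V.

Final answer: V_3 = 9.452 V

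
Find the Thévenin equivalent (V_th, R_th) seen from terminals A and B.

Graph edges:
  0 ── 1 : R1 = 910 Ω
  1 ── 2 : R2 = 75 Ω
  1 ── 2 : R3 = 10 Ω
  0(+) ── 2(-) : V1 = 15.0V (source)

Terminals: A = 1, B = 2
Step 1 — V_th is the open-circuit voltage V_A - V_B (nothing connected across the terminals).
Nodal analysis, taking node 2 as the 0 V reference.
Source V1 fixes V_0 = 15 V.
KCL at each unknown node (sum of currents leaving = 0; resistances in Ω):
  Node 1: (V_1 - 15)/910 + (V_1 - 0)/75 + (V_1 - 0)/10 = 0
Collecting terms: 0.1144 × V_1 = 0.01648  =>  V_1 = 0.144 V
V_th = V_1 - V_2 = 0.144 - 0 = 0.144 V
Step 2 — R_th: zero the source — replace V1 by a short circuit (node 2 merges into node 0) — and find the resistance seen between A (node 1) and B (node 0).
Reduce the network between node 1 (A) and node 0 (B) by series/parallel combination:
  Rp1 = R1 ‖ R2 ‖ R3 (parallel, all between nodes 0 and 1) = 1/(1/910 + 1/75 + 1/10) = 8.739 Ω
R_th = 8.739 Ω

Final answer: V_th = 0.144 V, R_th = 8.739 Ω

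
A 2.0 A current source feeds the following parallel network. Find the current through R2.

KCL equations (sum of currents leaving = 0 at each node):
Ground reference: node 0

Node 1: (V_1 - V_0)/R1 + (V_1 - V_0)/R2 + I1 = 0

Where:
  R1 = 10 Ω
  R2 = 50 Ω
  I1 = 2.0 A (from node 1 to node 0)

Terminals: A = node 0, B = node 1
All resistors sit directly between nodes 0 and 1, so they are in parallel and share one voltage V; the full source current 2 A splits among them.
1/R_par = 1/10 + 1/50 = 0.12 S  =>  R_par = 8.333 Ω
V = I × R_par = 2 × 8.333 = 16.67 V
I_R2 = V/R2 = 16.67/50 = 0.3333 A

Final answer: 0.3333 A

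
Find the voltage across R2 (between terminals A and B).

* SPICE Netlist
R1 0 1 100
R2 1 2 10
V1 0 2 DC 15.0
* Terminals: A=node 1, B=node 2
R1 and R2 are in series across V1 (node 0 → node 1 → node 2), and the output A–B is taken across R2, so this is a voltage divider.
Series current: I = V1/(R1 + R2) = 15/(100 + 10) = 15/110 = 0.1364 A
V_R2 = I × R2 = V1 × R2/(R1 + R2) = 15 × 10/110 = 1.364 V

Final answer: 1.364 V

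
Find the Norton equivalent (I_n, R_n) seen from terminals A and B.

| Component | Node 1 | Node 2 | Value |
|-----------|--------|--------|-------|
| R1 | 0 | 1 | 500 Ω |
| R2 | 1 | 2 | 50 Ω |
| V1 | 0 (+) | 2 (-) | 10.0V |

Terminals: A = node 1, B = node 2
Find the Thévenin equivalent first; then I_n = V_th/R_th and R_n = R_th.
Step 1 — V_th is the open-circuit voltage V_A - V_B (nothing connected across the terminals).
Nodal analysis, taking node 2 as the 0 V reference.
Source V1 fixes V_0 = 10 V.
KCL at each unknown node (sum of currents leaving = 0; resistances in Ω):
  Node 1: (V_1 - 10)/500 + (V_1 - 0)/50 = 0
Collecting terms: 0.022 × V_1 = 0.02  =>  V_1 = 0.9091 V
V_th = V_1 - V_2 = 0.9091 - 0 = 0.9091 V
Step 2 — R_th: zero the source — replace V1 by a short circuit (node 2 merges into node 0) — and find the resistance seen between A (node 1) and B (node 0).
Reduce the network between node 1 (A) and node 0 (B) by series/parallel combination:
  Rp1 = R1 ‖ R2 (parallel, both between nodes 0 and 1) = 1/(1/500 + 1/50) = 45.45 Ω
R_th = 45.45 Ω
I_n = V_th/R_th = 0.9091/45.45 = 0.02 A, and R_n = R_th = 45.45 Ω

Final answer: I_n = 0.02 A, R_n = 45.45 Ω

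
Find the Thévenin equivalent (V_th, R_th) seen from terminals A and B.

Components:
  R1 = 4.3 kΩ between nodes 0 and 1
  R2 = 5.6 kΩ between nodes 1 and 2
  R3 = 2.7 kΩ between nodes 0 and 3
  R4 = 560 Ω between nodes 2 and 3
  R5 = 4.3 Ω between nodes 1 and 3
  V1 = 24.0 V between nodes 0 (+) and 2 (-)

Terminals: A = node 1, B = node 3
Step 1 — V_th is the open-circuit voltage V_A - V_B (nothing connected across the terminals).
Nodal analysis, taking node 2 as the 0 V reference.
Source V1 fixes V_0 = 24 V.
KCL at each unknown node (sum of currents leaving = 0; resistances in Ω):
  Node 1: (V_1 - 24)/4300 + (V_1 - 0)/5600 + (V_1 - V_3)/4.3 = 0
  Node 3: (V_3 - 24)/2700 + (V_3 - 0)/560 + (V_3 - V_1)/4.3 = 0
Collecting terms (coefficients in siemens):
  0.233·V_1 - 0.2326·V_3 = 0.005581
  0.2347·V_3 - 0.2326·V_1 = 0.008889
Determinant D = (0.233)(0.2347) - (-0.2326)(-0.2326) = 0.0005979
V_1 = [(0.005581)(0.2347) - (-0.2326)(0.008889)]/D = 5.648 V
V_3 = [(0.233)(0.008889) - (0.005581)(-0.2326)]/D = 5.634 V
V_th = V_1 - V_3 = 5.648 - 5.634 = 0.01401 V
Step 2 — R_th: zero the source — replace V1 by a short circuit (node 2 merges into node 0) — and find the resistance seen between A (node 1) and B (node 3).
Reduce the network between node 1 (A) and node 3 (B) by series/parallel combination:
  Rp1 = R1 ‖ R2 (parallel, both between nodes 0 and 1) = 1/(1/4300 + 1/5600) = 2432 Ω
  Rp2 = R3 ‖ R4 (parallel, both between nodes 0 and 3) = 1/(1/2700 + 1/560) = 463.8 Ω
  Rs1 = Rp1 + Rp2 (series, joined only at node 0) = 2432 + 463.8 = 2896 Ω
  Rp3 = R5 ‖ Rs1 (parallel, both between nodes 1 and 3) = 1/(1/4.3 + 1/2896) = 4.294 Ω
R_th = 4.294 Ω

Final answer: V_th = 0.01401 V, R_th = 4.294 Ω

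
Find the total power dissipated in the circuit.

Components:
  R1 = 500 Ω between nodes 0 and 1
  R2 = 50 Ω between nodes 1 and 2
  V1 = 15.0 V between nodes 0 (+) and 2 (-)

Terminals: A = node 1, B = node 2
Nodal analysis, taking node 2 as the 0 V reference.
Source V1 fixes V_0 = 15 V.
KCL at each unknown node (sum of currents leaving = 0; resistances in Ω):
  Node 1: (V_1 - 15)/500 + (V_1 - 0)/50 = 0
Collecting terms: 0.022 × V_1 = 0.03  =>  V_1 = 1.364 V
Power in each resistor, P = (ΔV)²/R:
  P_R1 = (15 - 1.364)²/500 = 0.3719 W
  P_R2 = (1.364 - 0)²/50 = 0.03719 W
P_total = P_R1 + P_R2 = 0.4091 W

Final answer: 0.4091 W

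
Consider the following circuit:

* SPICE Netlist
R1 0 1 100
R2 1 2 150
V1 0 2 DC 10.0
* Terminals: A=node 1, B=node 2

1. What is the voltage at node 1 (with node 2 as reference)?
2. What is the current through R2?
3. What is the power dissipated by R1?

Nodal analysis, taking node 2 as the 0 V reference.
Source V1 fixes V_0 = 10 V.
KCL at each unknown node (sum of currents leaving = 0; resistances in Ω):
  Node 1: (V_1 - 10)/100 + (V_1 - 0)/150 = 0
Collecting terms: 0.01667 × V_1 = 0.1  =>  V_1 = 6 V
Part 1:
  Read off the nodal solution: V_1 = 6 V
Part 2:
  I_R2 = (V_1 - V_2)/R2 = (6 - 0)/150 = 0.04 A
  Magnitude: I_R2 = 0.04 A
Part 3:
  I_R1 = (V_0 - V_1)/R1 = (10 - 6)/100 = 0.04 A
  P_R1 = I_R1² × R1 = (0.04)² × 100 = 0.16 W

Final answers:
1. V_1 = 6 V
2. I_R2 = 0.04 A
3. P_R1 = 0.16 W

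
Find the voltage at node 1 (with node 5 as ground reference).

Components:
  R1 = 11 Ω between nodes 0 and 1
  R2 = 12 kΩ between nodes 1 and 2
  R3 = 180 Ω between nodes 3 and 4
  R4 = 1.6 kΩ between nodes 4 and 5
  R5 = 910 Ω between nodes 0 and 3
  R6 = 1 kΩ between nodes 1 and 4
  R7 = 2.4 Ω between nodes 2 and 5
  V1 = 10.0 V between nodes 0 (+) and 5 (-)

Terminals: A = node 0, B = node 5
Nodal analysis, taking node 5 as the 0 V reference.
Source V1 fixes V_0 = 10 V.
KCL at each unknown node (sum of currents leaving = 0; resistances in Ω):
  Node 1: (V_1 - 10)/11 + (V_1 - V_2)/12000 + (V_1 - V_4)/1000 = 0
  Node 2: (V_2 - V_1)/12000 + (V_2 - 0)/2.4 = 0
  Node 3: (V_3 - V_4)/180 + (V_3 - 10)/910 = 0
  Node 4: (V_4 - V_3)/180 + (V_4 - 0)/1600 + (V_4 - V_1)/1000 = 0
Collecting terms (coefficients in siemens):
  0.09199·V_1 - 0.00008333·V_2 - 0.001·V_4 = 0.9091
  0.4168·V_2 - 0.00008333·V_1 = 0
  0.006654·V_3 - 0.005556·V_4 = 0.01099
  0.007181·V_4 - 0.001·V_1 - 0.005556·V_3 = 0
Solving these 4 simultaneous equations (Gaussian elimination) gives:
  V_1 = 9.964 V, V_2 = 0.001992 V, V_3 = 7.936 V, V_4 = 7.528 V
The requested potential is V_1 = 9.964 V.

Final answer: V_1 = 9.964 V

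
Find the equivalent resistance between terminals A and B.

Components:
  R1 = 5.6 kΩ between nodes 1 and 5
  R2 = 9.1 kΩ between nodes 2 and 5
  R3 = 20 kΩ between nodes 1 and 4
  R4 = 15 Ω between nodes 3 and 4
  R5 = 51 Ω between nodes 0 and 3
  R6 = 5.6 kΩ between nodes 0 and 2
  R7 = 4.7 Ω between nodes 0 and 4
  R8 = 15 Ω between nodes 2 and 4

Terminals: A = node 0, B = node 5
The network is not a plain series/parallel combination. Inject a 1 A test current into terminal A (node 0) and return it from terminal B (node 5); then R_eq = V_A / (1 A).
Nodal analysis, taking node 5 as the 0 V reference.
Current source I_test pushes 1 A into node 0 and draws it out of node 5.
KCL at each unknown node (sum of currents leaving = 0; resistances in Ω):
  Node 0: (V_0 - V_3)/51 + (V_0 - V_2)/5600 + (V_0 - V_4)/4.7 - 1 = 0
  Node 1: (V_1 - 0)/5600 + (V_1 - V_4)/20000 = 0
  Node 2: (V_2 - V_0)/5600 + (V_2 - 0)/9100 + (V_2 - V_4)/15 = 0
  Node 3: (V_3 - V_0)/51 + (V_3 - V_4)/15 = 0
  Node 4: (V_4 - V_0)/4.7 + (V_4 - V_1)/20000 + (V_4 - V_2)/15 + (V_4 - V_3)/15 = 0
Collecting terms (coefficients in siemens):
  0.2326·V_0 - 0.0001786·V_2 - 0.01961·V_3 - 0.2128·V_4 = 1
  0.0002286·V_1 - 0.00005·V_4 = 0
  0.06696·V_2 - 0.0001786·V_0 - 0.06667·V_4 = 0
  0.08627·V_3 - 0.01961·V_0 - 0.06667·V_4 = 0
  0.3461·V_4 - 0.2128·V_0 - 0.00005·V_1 - 0.06667·V_2 - 0.06667·V_3 = 0
Solving these 5 simultaneous equations (Gaussian elimination) gives:
  V_0 = 6726 V, V_1 = 1470 V, V_2 = 6711 V, V_3 = 6723 V
  V_4 = 6722 V
R_eq = V_0 / 1 A = 6726 Ω = 6.726 kΩ

Final answer: 6.726 kΩ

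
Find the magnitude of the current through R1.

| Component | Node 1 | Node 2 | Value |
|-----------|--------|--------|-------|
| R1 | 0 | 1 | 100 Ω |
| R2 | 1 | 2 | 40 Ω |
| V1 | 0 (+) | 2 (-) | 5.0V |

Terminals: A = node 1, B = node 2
Nodal analysis, taking node 2 as the 0 V reference.
Source V1 fixes V_0 = 5 V.
KCL at each unknown node (sum of currents leaving = 0; resistances in Ω):
  Node 1: (V_1 - 5)/100 + (V_1 - 0)/40 = 0
Collecting terms: 0.035 × V_1 = 0.05  =>  V_1 = 1.429 V
I_R1 = (V_0 - V_1)/R1 = (5 - 1.429)/100 = 0.03571 A
|I_R1| = 0.03571 A

Final answer: |I_R1| = 0.03571 A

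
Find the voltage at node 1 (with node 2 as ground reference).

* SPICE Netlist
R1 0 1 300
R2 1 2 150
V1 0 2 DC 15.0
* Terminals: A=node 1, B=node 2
Nodal analysis, taking node 2 as the 0 V reference.
Source V1 fixes V_0 = 15 V.
KCL at each unknown node (sum of currents leaving = 0; resistances in Ω):
  Node 1: (V_1 - 15)/300 + (V_1 - 0)/150 = 0
Collecting terms: 0.01 × V_1 = 0.05  =>  V_1 = 5 V
The requested potential is V_1 = 5 V.

Final answer: V_1 = 5 V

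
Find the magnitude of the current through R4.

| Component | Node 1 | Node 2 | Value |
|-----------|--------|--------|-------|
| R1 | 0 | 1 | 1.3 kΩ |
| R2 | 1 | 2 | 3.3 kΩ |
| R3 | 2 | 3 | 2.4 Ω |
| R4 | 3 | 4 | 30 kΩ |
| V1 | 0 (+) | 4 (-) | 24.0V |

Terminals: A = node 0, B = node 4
Nodal analysis, taking node 4 as the 0 V reference.
Source V1 fixes V_0 = 24 V.
KCL at each unknown node (sum of currents leaving = 0; resistances in Ω):
  Node 1: (V_1 - 24)/1300 + (V_1 - V_2)/3300 = 0
  Node 2: (V_2 - V_1)/3300 + (V_2 - V_3)/2.4 = 0
  Node 3: (V_3 - V_2)/2.4 + (V_3 - 0)/30000 = 0
Collecting terms (coefficients in siemens):
  0.001072·V_1 - 0.000303·V_2 = 0.01846
  0.417·V_2 - 0.000303·V_1 - 0.4167·V_3 = 0
  0.4167·V_3 - 0.4167·V_2 = 0
Solving these 3 simultaneous equations (Gaussian elimination) gives:
  V_1 = 23.1 V, V_2 = 20.81 V, V_3 = 20.81 V
I_R4 = (V_3 - V_4)/R4 = (20.81 - 0)/30000 = 0.0006936 A
|I_R4| = 0.0006936 A

Final answer: |I_R4| = 0.0006936 A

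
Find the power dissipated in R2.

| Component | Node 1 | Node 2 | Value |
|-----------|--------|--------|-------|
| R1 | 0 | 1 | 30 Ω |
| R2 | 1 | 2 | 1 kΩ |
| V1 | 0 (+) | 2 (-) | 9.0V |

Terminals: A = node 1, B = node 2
Nodal analysis, taking node 2 as the 0 V reference.
Source V1 fixes V_0 = 9 V.
KCL at each unknown node (sum of currents leaving = 0; resistances in Ω):
  Node 1: (V_1 - 9)/30 + (V_1 - 0)/1000 = 0
Collecting terms: 0.03433 × V_1 = 0.3  =>  V_1 = 8.738 V
I_R2 = (V_1 - V_2)/R2 = (8.738 - 0)/1000 = 0.008738 A
P_R2 = I_R2² × R2 = (0.008738)² × 1000 = 0.07635 W

Final answer: 0.07635 W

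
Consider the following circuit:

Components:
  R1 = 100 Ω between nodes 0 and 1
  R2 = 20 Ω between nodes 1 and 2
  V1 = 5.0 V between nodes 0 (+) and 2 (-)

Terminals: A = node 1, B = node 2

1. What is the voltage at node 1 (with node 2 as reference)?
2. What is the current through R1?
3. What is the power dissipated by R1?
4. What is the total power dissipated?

Nodal analysis, taking node 2 as the 0 V reference.
Source V1 fixes V_0 = 5 V.
KCL at each unknown node (sum of currents leaving = 0; resistances in Ω):
  Node 1: (V_1 - 5)/100 + (V_1 - 0)/20 = 0
Collecting terms: 0.06 × V_1 = 0.05  =>  V_1 = 0.8333 V
Part 1:
  Read off the nodal solution: V_1 = 0.8333 V
Part 2:
  I_R1 = (V_0 - V_1)/R1 = (5 - 0.8333)/100 = 0.04167 A
  Magnitude: I_R1 = 0.04167 A
Part 3:
  I_R1 = (V_0 - V_1)/R1 = (5 - 0.8333)/100 = 0.04167 A
  P_R1 = I_R1² × R1 = (0.04167)² × 100 = 0.1736 W
Part 4:
  Power in each resistor, P = (ΔV)²/R:
    P_R1 = (5 - 0.8333)²/100 = 0.1736 W
    P_R2 = (0.8333 - 0)²/20 = 0.03472 W
  P_total = P_R1 + P_R2 = 0.2083 W

Final answers:
1. V_1 = 0.8333 V
2. I_R1 = 0.04167 A
3. P_R1 = 0.1736 W
4. P_total = 0.2083 W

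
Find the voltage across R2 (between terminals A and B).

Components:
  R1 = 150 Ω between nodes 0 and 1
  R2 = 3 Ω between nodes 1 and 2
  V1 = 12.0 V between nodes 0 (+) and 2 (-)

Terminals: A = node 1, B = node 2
R1 and R2 are in series across V1 (node 0 → node 1 → node 2), and the output A–B is taken across R2, so this is a voltage divider.
Series current: I = V1/(R1 + R2) = 12/(150 + 3) = 12/153 = 0.07843 A
V_R2 = I × R2 = V1 × R2/(R1 + R2) = 12 × 3/153 = 0.2353 V

Final answer: 0.2353 V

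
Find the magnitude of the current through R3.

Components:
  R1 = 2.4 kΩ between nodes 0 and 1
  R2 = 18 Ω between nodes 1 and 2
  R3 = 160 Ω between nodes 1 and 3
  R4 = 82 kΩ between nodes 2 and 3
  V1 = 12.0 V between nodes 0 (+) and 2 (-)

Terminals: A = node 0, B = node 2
Nodal analysis, taking node 2 as the 0 V reference.
Source V1 fixes V_0 = 12 V.
KCL at each unknown node (sum of currents leaving = 0; resistances in Ω):
  Node 1: (V_1 - 12)/2400 + (V_1 - 0)/18 + (V_1 - V_3)/160 = 0
  Node 3: (V_3 - V_1)/160 + (V_3 - 0)/82000 = 0
Collecting terms (coefficients in siemens):
  0.06222·V_1 - 0.00625·V_3 = 0.005
  0.006262·V_3 - 0.00625·V_1 = 0
Determinant D = (0.06222)(0.006262) - (-0.00625)(-0.00625) = 0.0003506
V_1 = [(0.005)(0.006262) - (-0.00625)(0)]/D = 0.08931 V
V_3 = [(0.06222)(0) - (0.005)(-0.00625)]/D = 0.08914 V
I_R3 = (V_1 - V_3)/R3 = (0.08931 - 0.08914)/160 = 0.000001087 A
|I_R3| = 0.000001087 A

Final answer: |I_R3| = 1.087e-06 A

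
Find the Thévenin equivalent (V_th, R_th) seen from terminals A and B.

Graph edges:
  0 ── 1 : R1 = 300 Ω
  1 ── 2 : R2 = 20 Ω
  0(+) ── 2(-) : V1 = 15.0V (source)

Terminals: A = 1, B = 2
Step 1 — V_th is the open-circuit voltage V_A - V_B (nothing connected across the terminals).
Nodal analysis, taking node 2 as the 0 V reference.
Source V1 fixes V_0 = 15 V.
KCL at each unknown node (sum of currents leaving = 0; resistances in Ω):
  Node 1: (V_1 - 15)/300 + (V_1 - 0)/20 = 0
Collecting terms: 0.05333 × V_1 = 0.05  =>  V_1 = 0.9375 V
V_th = V_1 - V_2 = 0.9375 - 0 = 0.9375 V
Step 2 — R_th: zero the source — replace V1 by a short circuit (node 2 merges into node 0) — and find the resistance seen between A (node 1) and B (node 0).
Reduce the network between node 1 (A) and node 0 (B) by series/parallel combination:
  Rp1 = R1 ‖ R2 (parallel, both between nodes 0 and 1) = 1/(1/300 + 1/20) = 18.75 Ω
R_th = 18.75 Ω

Final answer: V_th = 0.9375 V, R_th = 18.75 Ω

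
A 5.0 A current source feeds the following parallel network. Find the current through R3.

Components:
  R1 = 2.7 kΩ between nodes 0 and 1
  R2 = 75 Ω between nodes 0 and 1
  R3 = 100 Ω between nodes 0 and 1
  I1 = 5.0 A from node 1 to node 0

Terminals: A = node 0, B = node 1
All resistors sit directly between nodes 0 and 1, so they are in parallel and share one voltage V; the full source current 5 A splits among them.
1/R_par = 1/2700 + 1/75 + 1/100 = 0.0237 S  =>  R_par = 42.19 Ω
V = I × R_par = 5 × 42.19 = 210.9 V
I_R3 = V/R3 = 210.9/100 = 2.109 A

Final answer: 2.109 A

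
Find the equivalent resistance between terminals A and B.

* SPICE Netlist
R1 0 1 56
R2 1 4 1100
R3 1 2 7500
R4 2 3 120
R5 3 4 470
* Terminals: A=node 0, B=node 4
Reduce the network between node 0 (A) and node 4 (B) by series/parallel combination:
  Rs1 = R3 + R4 (series, joined only at node 2) = 7500 + 120 = 7620 Ω
  Rs2 = R5 + Rs1 (series, joined only at node 3) = 470 + 7620 = 8090 Ω
  Rp1 = R2 ‖ Rs2 (parallel, both between nodes 1 and 4) = 1/(1/1100 + 1/8090) = 968.3 Ω
  Rs3 = R1 + Rp1 (series, joined only at node 1) = 56 + 968.3 = 1024 Ω
R_eq = 1.024 kΩ

Final answer: 1.024 kΩ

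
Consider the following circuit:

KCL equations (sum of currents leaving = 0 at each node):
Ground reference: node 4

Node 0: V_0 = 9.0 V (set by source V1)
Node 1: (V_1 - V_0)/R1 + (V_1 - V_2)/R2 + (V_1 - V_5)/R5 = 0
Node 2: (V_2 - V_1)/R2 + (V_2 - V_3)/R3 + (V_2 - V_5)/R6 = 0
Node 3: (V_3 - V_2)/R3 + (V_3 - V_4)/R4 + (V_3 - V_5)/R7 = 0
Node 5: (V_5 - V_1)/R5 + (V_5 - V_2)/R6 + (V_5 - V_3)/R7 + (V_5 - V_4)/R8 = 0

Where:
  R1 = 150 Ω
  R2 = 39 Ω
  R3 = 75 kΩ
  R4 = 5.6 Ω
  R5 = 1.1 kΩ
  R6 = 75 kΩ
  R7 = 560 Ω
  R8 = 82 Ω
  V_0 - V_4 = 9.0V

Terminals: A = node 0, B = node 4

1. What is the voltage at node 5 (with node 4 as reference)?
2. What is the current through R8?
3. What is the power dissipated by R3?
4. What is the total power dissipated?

Nodal analysis, taking node 4 as the 0 V reference.
Source V1 fixes V_0 = 9 V.
KCL at each unknown node (sum of currents leaving = 0; resistances in Ω):
  Node 1: (V_1 - 9)/150 + (V_1 - V_2)/39 + (V_1 - V_5)/1100 = 0
  Node 2: (V_2 - V_1)/39 + (V_2 - V_3)/75000 + (V_2 - V_5)/75000 = 0
  Node 3: (V_3 - V_2)/75000 + (V_3 - 0)/5.6 + (V_3 - V_5)/560 = 0
  Node 5: (V_5 - V_1)/1100 + (V_5 - V_2)/75000 + (V_5 - V_3)/560 + (V_5 - 0)/82 = 0
Collecting terms (coefficients in siemens):
  0.03322·V_1 - 0.02564·V_2 - 0.0009091·V_5 = 0.06
  0.02567·V_2 - 0.02564·V_1 - 0.00001333·V_3 - 0.00001333·V_5 = 0
  0.1804·V_3 - 0.00001333·V_2 - 0.001786·V_5 = 0
  0.0149·V_5 - 0.0009091·V_1 - 0.00001333·V_2 - 0.001786·V_3 = 0
Solving these 4 simultaneous equations (Gaussian elimination) gives:
  V_1 = 7.952 V, V_2 = 7.944 V, V_3 = 0.005466 V, V_5 = 0.4928 V
Part 1:
  Read off the nodal solution: V_5 = 0.4928 V
Part 2:
  I_R8 = (V_4 - V_5)/R8 = (0 - 0.4928)/82 = -0.00601 A
  Magnitude: I_R8 = 0.00601 A
Part 3:
  I_R3 = (V_2 - V_3)/R3 = (7.944 - 0.005466)/75000 = 0.0001058 A
  P_R3 = I_R3² × R3 = (0.0001058)² × 75000 = 0.0008403 W
Part 4:
  Power in each resistor, P = (ΔV)²/R:
    P_R1 = (9 - 7.952)²/150 = 0.007321 W
    P_R2 = (7.952 - 7.944)²/39 = 0.000001642 W
    P_R3 = (7.944 - 0.005466)²/75000 = 0.0008403 W
    P_R4 = (0.005466 - 0)²/5.6 = 0.000005336 W
    P_R5 = (7.952 - 0.4928)²/1100 = 0.05058 W
    P_R6 = (7.944 - 0.4928)²/75000 = 0.0007403 W
    P_R7 = (0.005466 - 0.4928)²/560 = 0.0004242 W
    P_R8 = (0 - 0.4928)²/82 = 0.002962 W
  P_total = P_R1 + P_R2 + P_R3 + P_R4 + P_R5 + P_R6 + P_R7 + P_R8 = 0.06288 W

Final answers:
1. V_5 = 0.4928 V
2. I_R8 = 0.00601 A
3. P_R3 = 0.0008403 W
4. P_total = 0.06288 W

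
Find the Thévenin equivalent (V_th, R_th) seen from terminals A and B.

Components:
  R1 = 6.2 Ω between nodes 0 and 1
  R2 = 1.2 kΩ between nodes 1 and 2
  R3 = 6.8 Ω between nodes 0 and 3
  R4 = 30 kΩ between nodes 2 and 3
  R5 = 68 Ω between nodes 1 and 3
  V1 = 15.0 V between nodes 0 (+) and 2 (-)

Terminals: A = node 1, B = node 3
Step 1 — V_th is the open-circuit voltage V_A - V_B (nothing connected across the terminals).
Nodal analysis, taking node 2 as the 0 V reference.
Source V1 fixes V_0 = 15 V.
KCL at each unknown node (sum of currents leaving = 0; resistances in Ω):
  Node 1: (V_1 - 15)/6.2 + (V_1 - 0)/1200 + (V_1 - V_3)/68 = 0
  Node 3: (V_3 - 15)/6.8 + (V_3 - 0)/30000 + (V_3 - V_1)/68 = 0
Collecting terms (coefficients in siemens):
  0.1768·V_1 - 0.01471·V_3 = 2.419
  0.1618·V_3 - 0.01471·V_1 = 2.206
Determinant D = (0.1768)(0.1618) - (-0.01471)(-0.01471) = 0.02839
V_1 = [(2.419)(0.1618) - (-0.01471)(2.206)]/D = 14.93 V
V_3 = [(0.1768)(2.206) - (2.419)(-0.01471)]/D = 14.99 V
V_th = V_1 - V_3 = 14.93 - 14.99 = -0.0619 V
Step 2 — R_th: zero the source — replace V1 by a short circuit (node 2 merges into node 0) — and find the resistance seen between A (node 1) and B (node 3).
Reduce the network between node 1 (A) and node 3 (B) by series/parallel combination:
  Rp1 = R1 ‖ R2 (parallel, both between nodes 0 and 1) = 1/(1/6.2 + 1/1200) = 6.168 Ω
  Rp2 = R3 ‖ R4 (parallel, both between nodes 0 and 3) = 1/(1/6.8 + 1/30000) = 6.798 Ω
  Rs1 = Rp1 + Rp2 (series, joined only at node 0) = 6.168 + 6.798 = 12.97 Ω
  Rp3 = R5 ‖ Rs1 (parallel, both between nodes 1 and 3) = 1/(1/68 + 1/12.97) = 10.89 Ω
R_th = 10.89 Ω

Final answer: V_th = -0.0619 V, R_th = 10.89 Ω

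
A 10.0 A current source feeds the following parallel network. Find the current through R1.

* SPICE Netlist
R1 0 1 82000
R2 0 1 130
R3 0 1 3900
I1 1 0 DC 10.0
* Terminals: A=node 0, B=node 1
All resistors sit directly between nodes 0 and 1, so they are in parallel and share one voltage V; the full source current 10 A splits among them.
1/R_par = 1/82000 + 1/130 + 1/3900 = 0.007961 S  =>  R_par = 125.6 Ω
V = I × R_par = 10 × 125.6 = 1256 V
I_R1 = V/R1 = 1256/82000 = 0.01532 A

Final answer: 0.01532 A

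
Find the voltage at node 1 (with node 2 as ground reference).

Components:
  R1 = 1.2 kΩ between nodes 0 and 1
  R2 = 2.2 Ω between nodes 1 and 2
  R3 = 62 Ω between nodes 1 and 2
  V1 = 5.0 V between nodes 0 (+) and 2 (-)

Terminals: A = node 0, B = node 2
Nodal analysis, taking node 2 as the 0 V reference.
Source V1 fixes V_0 = 5 V.
KCL at each unknown node (sum of currents leaving = 0; resistances in Ω):
  Node 1: (V_1 - 5)/1200 + (V_1 - 0)/2.2 + (V_1 - 0)/62 = 0
Collecting terms: 0.4715 × V_1 = 0.004167  =>  V_1 = 0.008837 V
The requested potential is V_1 = 0.008837 V.

Final answer: V_1 = 0.008837 V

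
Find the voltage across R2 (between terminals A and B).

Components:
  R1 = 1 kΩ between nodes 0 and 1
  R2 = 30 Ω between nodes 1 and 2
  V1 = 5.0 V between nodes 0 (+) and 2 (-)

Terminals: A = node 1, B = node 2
R1 and R2 are in series across V1 (node 0 → node 1 → node 2), and the output A–B is taken across R2, so this is a voltage divider.
Series current: I = V1/(R1 + R2) = 5/(1000 + 30) = 5/1030 = 0.004854 A
V_R2 = I × R2 = V1 × R2/(R1 + R2) = 5 × 30/1030 = 0.1456 V

Final answer: 0.1456 V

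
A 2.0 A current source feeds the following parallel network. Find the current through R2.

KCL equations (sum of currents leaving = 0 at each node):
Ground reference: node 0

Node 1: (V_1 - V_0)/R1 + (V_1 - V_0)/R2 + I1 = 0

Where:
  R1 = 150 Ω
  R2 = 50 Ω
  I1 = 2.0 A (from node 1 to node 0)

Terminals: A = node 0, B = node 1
All resistors sit directly between nodes 0 and 1, so they are in parallel and share one voltage V; the full source current 2 A splits among them.
1/R_par = 1/150 + 1/50 = 0.02667 S  =>  R_par = 37.5 Ω
V = I × R_par = 2 × 37.5 = 75 V
I_R2 = V/R2 = 75/50 = 1.5 A

Final answer: 1.5 A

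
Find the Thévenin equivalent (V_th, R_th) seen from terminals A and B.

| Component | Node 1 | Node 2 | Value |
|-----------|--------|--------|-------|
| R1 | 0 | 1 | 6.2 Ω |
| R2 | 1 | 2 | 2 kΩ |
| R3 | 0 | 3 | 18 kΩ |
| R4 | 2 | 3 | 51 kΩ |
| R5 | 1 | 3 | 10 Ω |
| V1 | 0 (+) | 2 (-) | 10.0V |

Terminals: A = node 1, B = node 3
Step 1 — V_th is the open-circuit voltage V_A - V_B (nothing connected across the terminals).
Nodal analysis, taking node 2 as the 0 V reference.
Source V1 fixes V_0 = 10 V.
KCL at each unknown node (sum of currents leaving = 0; resistances in Ω):
  Node 1: (V_1 - 10)/6.2 + (V_1 - 0)/2000 + (V_1 - V_3)/10 = 0
  Node 3: (V_3 - 10)/18000 + (V_3 - 0)/51000 + (V_3 - V_1)/10 = 0
Collecting terms (coefficients in siemens):
  0.2618·V_1 - 0.1·V_3 = 1.613
  0.1001·V_3 - 0.1·V_1 = 0.0005556
Determinant D = (0.2618)(0.1001) - (-0.1)(-0.1) = 0.0162
V_1 = [(1.613)(0.1001) - (-0.1)(0.0005556)]/D = 9.968 V
V_3 = [(0.2618)(0.0005556) - (1.613)(-0.1)]/D = 9.966 V
V_th = V_1 - V_3 = 9.968 - 9.966 = 0.001935 V
Step 2 — R_th: zero the source — replace V1 by a short circuit (node 2 merges into node 0) — and find the resistance seen between A (node 1) and B (node 3).
Reduce the network between node 1 (A) and node 3 (B) by series/parallel combination:
  Rp1 = R1 ‖ R2 (parallel, both between nodes 0 and 1) = 1/(1/6.2 + 1/2000) = 6.181 Ω
  Rp2 = R3 ‖ R4 (parallel, both between nodes 0 and 3) = 1/(1/18000 + 1/51000) = 13300 Ω
  Rs1 = Rp1 + Rp2 (series, joined only at node 0) = 6.181 + 13300 = 13310 Ω
  Rp3 = R5 ‖ Rs1 (parallel, both between nodes 1 and 3) = 1/(1/10 + 1/13310) = 9.992 Ω
R_th = 9.992 Ω

Final answer: V_th = 0.001935 V, R_th = 9.992 Ω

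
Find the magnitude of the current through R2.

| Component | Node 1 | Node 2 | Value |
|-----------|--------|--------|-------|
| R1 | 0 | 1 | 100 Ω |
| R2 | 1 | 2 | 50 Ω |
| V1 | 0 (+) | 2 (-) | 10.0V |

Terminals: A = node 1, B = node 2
Nodal analysis, taking node 2 as the 0 V reference.
Source V1 fixes V_0 = 10 V.
KCL at each unknown node (sum of currents leaving = 0; resistances in Ω):
  Node 1: (V_1 - 10)/100 + (V_1 - 0)/50 = 0
Collecting terms: 0.03 × V_1 = 0.1  =>  V_1 = 3.333 V
I_R2 = (V_1 - V_2)/R2 = (3.333 - 0)/50 = 0.06667 A
|I_R2| = 0.06667 A

Final answer: |I_R2| = 0.06667 A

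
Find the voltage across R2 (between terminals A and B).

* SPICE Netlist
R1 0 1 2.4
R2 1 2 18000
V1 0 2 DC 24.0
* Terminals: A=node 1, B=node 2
R1 and R2 are in series across V1 (node 0 → node 1 → node 2), and the output A–B is taken across R2, so this is a voltage divider.
Series current: I = V1/(R1 + R2) = 24/(2.4 + 18000) = 24/18000 = 0.001333 A
V_R2 = I × R2 = V1 × R2/(R1 + R2) = 24 × 18000/18000 = 24 V

Final answer: 24 V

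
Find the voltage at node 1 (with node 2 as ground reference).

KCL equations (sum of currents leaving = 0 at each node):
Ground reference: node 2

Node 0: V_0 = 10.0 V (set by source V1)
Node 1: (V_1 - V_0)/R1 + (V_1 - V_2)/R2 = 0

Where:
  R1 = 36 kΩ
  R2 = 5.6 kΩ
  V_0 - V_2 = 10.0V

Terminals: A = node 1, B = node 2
Nodal analysis, taking node 2 as the 0 V reference.
Source V1 fixes V_0 = 10 V.
KCL at each unknown node (sum of currents leaving = 0; resistances in Ω):
  Node 1: (V_1 - 10)/36000 + (V_1 - 0)/5600 = 0
Collecting terms: 0.0002063 × V_1 = 0.0002778  =>  V_1 = 1.346 V
The requested potential is V_1 = 1.346 V.

Final answer: V_1 = 1.346 V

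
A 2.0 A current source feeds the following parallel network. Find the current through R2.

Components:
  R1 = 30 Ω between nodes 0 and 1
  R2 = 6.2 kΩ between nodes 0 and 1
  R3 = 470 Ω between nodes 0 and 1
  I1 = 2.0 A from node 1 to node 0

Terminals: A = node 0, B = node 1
All resistors sit directly between nodes 0 and 1, so they are in parallel and share one voltage V; the full source current 2 A splits among them.
1/R_par = 1/30 + 1/6200 + 1/470 = 0.03562 S  =>  R_par = 28.07 Ω
V = I × R_par = 2 × 28.07 = 56.14 V
I_R2 = V/R2 = 56.14/6200 = 0.009056 A

Final answer: 0.009056 A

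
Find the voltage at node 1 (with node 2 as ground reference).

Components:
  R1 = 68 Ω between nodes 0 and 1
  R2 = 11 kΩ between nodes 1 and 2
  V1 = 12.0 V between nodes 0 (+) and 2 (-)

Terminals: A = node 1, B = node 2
Nodal analysis, taking node 2 as the 0 V reference.
Source V1 fixes V_0 = 12 V.
KCL at each unknown node (sum of currents leaving = 0; resistances in Ω):
  Node 1: (V_1 - 12)/68 + (V_1 - 0)/11000 = 0
Collecting terms: 0.0148 × V_1 = 0.1765  =>  V_1 = 11.93 V
The requested potential is V_1 = 11.93 V.

Final answer: V_1 = 11.93 V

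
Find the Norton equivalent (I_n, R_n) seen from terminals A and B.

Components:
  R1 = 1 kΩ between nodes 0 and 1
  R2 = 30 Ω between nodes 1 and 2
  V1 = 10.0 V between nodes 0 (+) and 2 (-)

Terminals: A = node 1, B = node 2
Find the Thévenin equivalent first; then I_n = V_th/R_th and R_n = R_th.
Step 1 — V_th is the open-circuit voltage V_A - V_B (nothing connected across the terminals).
Nodal analysis, taking node 2 as the 0 V reference.
Source V1 fixes V_0 = 10 V.
KCL at each unknown node (sum of currents leaving = 0; resistances in Ω):
  Node 1: (V_1 - 10)/1000 + (V_1 - 0)/30 = 0
Collecting terms: 0.03433 × V_1 = 0.01  =>  V_1 = 0.2913 V
V_th = V_1 - V_2 = 0.2913 - 0 = 0.2913 V
Step 2 — R_th: zero the source — replace V1 by a short circuit (node 2 merges into node 0) — and find the resistance seen between A (node 1) and B (node 0).
Reduce the network between node 1 (A) and node 0 (B) by series/parallel combination:
  Rp1 = R1 ‖ R2 (parallel, both between nodes 0 and 1) = 1/(1/1000 + 1/30) = 29.13 Ω
R_th = 29.13 Ω
I_n = V_th/R_th = 0.2913/29.13 = 0.01 A, and R_n = R_th = 29.13 Ω

Final answer: I_n = 0.01 A, R_n = 29.13 Ω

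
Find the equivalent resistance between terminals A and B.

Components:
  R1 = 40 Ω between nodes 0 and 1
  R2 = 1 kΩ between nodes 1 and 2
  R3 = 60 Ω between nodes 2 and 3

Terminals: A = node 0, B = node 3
Reduce the network between node 0 (A) and node 3 (B) by series/parallel combination:
  Rs1 = R1 + R2 (series, joined only at node 1) = 40 + 1000 = 1040 Ω
  Rs2 = R3 + Rs1 (series, joined only at node 2) = 60 + 1040 = 1100 Ω
R_eq = 1.1 kΩ

Final answer: 1.1 kΩ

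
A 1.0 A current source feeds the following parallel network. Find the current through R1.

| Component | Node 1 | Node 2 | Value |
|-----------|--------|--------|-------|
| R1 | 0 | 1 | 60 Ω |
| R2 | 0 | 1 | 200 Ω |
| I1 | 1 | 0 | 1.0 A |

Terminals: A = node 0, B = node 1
All resistors sit directly between nodes 0 and 1, so they are in parallel and share one voltage V; the full source current 1 A splits among them.
1/R_par = 1/60 + 1/200 = 0.02167 S  =>  R_par = 46.15 Ω
V = I × R_par = 1 × 46.15 = 46.15 V
I_R1 = V/R1 = 46.15/60 = 0.7692 A

Final answer: 0.7692 A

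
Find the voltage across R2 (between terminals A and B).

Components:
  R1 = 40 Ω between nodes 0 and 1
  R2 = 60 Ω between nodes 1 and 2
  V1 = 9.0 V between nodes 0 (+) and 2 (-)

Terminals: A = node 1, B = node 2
R1 and R2 are in series across V1 (node 0 → node 1 → node 2), and the output A–B is taken across R2, so this is a voltage divider.
Series current: I = V1/(R1 + R2) = 9/(40 + 60) = 9/100 = 0.09 A
V_R2 = I × R2 = V1 × R2/(R1 + R2) = 9 × 60/100 = 5.4 V

Final answer: 5.4 V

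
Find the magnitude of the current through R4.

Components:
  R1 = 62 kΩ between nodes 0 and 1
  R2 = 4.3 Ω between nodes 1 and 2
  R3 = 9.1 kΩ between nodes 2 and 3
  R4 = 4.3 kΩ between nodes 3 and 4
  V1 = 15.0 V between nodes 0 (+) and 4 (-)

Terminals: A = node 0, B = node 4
Nodal analysis, taking node 4 as the 0 V reference.
Source V1 fixes V_0 = 15 V.
KCL at each unknown node (sum of currents leaving = 0; resistances in Ω):
  Node 1: (V_1 - 15)/62000 + (V_1 - V_2)/4.3 = 0
  Node 2: (V_2 - V_1)/4.3 + (V_2 - V_3)/9100 = 0
  Node 3: (V_3 - V_2)/9100 + (V_3 - 0)/4300 = 0
Collecting terms (coefficients in siemens):
  0.2326·V_1 - 0.2326·V_2 = 0.0002419
  0.2327·V_2 - 0.2326·V_1 - 0.0001099·V_3 = 0
  0.0003424·V_3 - 0.0001099·V_2 = 0
Solving these 3 simultaneous equations (Gaussian elimination) gives:
  V_1 = 2.666 V, V_2 = 2.666 V, V_3 = 0.8554 V
I_R4 = (V_3 - V_4)/R4 = (0.8554 - 0)/4300 = 0.0001989 A
|I_R4| = 0.0001989 A

Final answer: |I_R4| = 0.0001989 A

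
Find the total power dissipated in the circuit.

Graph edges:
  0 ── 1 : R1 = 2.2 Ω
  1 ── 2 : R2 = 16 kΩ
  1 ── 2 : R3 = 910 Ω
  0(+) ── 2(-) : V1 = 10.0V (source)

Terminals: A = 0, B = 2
Nodal analysis, taking node 2 as the 0 V reference.
Source V1 fixes V_0 = 10 V.
KCL at each unknown node (sum of currents leaving = 0; resistances in Ω):
  Node 1: (V_1 - 10)/2.2 + (V_1 - 0)/16000 + (V_1 - 0)/910 = 0
Collecting terms: 0.4557 × V_1 = 4.545  =>  V_1 = 9.975 V
Power in each resistor, P = (ΔV)²/R:
  P_R1 = (10 - 9.975)²/2.2 = 0.0002952 W
  P_R2 = (9.975 - 0)²/16000 = 0.006218 W
  P_R3 = (9.975 - 0)²/910 = 0.1093 W
P_total = P_R1 + P_R2 + P_R3 = 0.1158 W

Final answer: 0.1158 W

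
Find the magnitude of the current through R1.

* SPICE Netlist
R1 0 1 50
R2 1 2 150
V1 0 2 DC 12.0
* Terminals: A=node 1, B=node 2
Nodal analysis, taking node 2 as the 0 V reference.
Source V1 fixes V_0 = 12 V.
KCL at each unknown node (sum of currents leaving = 0; resistances in Ω):
  Node 1: (V_1 - 12)/50 + (V_1 - 0)/150 = 0
Collecting terms: 0.02667 × V_1 = 0.24  =>  V_1 = 9 V
I_R1 = (V_0 - V_1)/R1 = (12 - 9)/50 = 0.06 A
|I_R1| = 0.06 A

Final answer: |I_R1| = 0.06 A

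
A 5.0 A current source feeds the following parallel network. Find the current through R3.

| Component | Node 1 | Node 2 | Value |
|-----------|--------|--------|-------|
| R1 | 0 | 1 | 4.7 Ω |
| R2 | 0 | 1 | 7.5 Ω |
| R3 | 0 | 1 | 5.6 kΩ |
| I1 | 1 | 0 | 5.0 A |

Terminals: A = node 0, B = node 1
All resistors sit directly between nodes 0 and 1, so they are in parallel and share one voltage V; the full source current 5 A splits among them.
1/R_par = 1/4.7 + 1/7.5 + 1/5600 = 0.3463 S  =>  R_par = 2.888 Ω
V = I × R_par = 5 × 2.888 = 14.44 V
I_R3 = V/R3 = 14.44/5600 = 0.002578 A

Final answer: 0.002578 A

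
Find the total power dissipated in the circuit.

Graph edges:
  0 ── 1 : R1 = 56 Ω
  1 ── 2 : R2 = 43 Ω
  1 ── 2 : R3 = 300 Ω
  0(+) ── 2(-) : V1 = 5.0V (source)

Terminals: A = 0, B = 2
Nodal analysis, taking node 2 as the 0 V reference.
Source V1 fixes V_0 = 5 V.
KCL at each unknown node (sum of currents leaving = 0; resistances in Ω):
  Node 1: (V_1 - 5)/56 + (V_1 - 0)/43 + (V_1 - 0)/300 = 0
Collecting terms: 0.04445 × V_1 = 0.08929  =>  V_1 = 2.009 V
Power in each resistor, P = (ΔV)²/R:
  P_R1 = (5 - 2.009)²/56 = 0.1598 W
  P_R2 = (2.009 - 0)²/43 = 0.09385 W
  P_R3 = (2.009 - 0)²/300 = 0.01345 W
P_total = P_R1 + P_R2 + P_R3 = 0.2671 W

Final answer: 0.2671 W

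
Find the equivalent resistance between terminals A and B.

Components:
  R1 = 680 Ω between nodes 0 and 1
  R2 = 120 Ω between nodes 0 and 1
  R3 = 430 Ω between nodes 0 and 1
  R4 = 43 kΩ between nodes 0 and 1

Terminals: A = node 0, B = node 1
Reduce the network between node 0 (A) and node 1 (B) by series/parallel combination:
  Rp1 = R1 ‖ R2 ‖ R3 ‖ R4 (parallel, all between nodes 0 and 1) = 1/(1/680 + 1/120 + 1/430 + 1/43000) = 82.29 Ω
R_eq = 82.29 Ω

Final answer: 82.29 Ω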